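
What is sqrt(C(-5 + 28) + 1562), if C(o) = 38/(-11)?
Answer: 2*sqrt(47146)/11 ≈ 39.478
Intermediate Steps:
C(o) = -38/11 (C(o) = 38*(-1/11) = -38/11)
sqrt(C(-5 + 28) + 1562) = sqrt(-38/11 + 1562) = sqrt(17144/11) = 2*sqrt(47146)/11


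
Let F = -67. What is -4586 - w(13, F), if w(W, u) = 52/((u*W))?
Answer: -307258/67 ≈ -4585.9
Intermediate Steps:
w(W, u) = 52/(W*u) (w(W, u) = 52/((W*u)) = 52*(1/(W*u)) = 52/(W*u))
-4586 - w(13, F) = -4586 - 52/(13*(-67)) = -4586 - 52*(-1)/(13*67) = -4586 - 1*(-4/67) = -4586 + 4/67 = -307258/67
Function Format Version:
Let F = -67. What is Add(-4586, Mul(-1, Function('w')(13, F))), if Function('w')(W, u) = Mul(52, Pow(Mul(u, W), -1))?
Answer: Rational(-307258, 67) ≈ -4585.9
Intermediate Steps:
Function('w')(W, u) = Mul(52, Pow(W, -1), Pow(u, -1)) (Function('w')(W, u) = Mul(52, Pow(Mul(W, u), -1)) = Mul(52, Mul(Pow(W, -1), Pow(u, -1))) = Mul(52, Pow(W, -1), Pow(u, -1)))
Add(-4586, Mul(-1, Function('w')(13, F))) = Add(-4586, Mul(-1, Mul(52, Pow(13, -1), Pow(-67, -1)))) = Add(-4586, Mul(-1, Mul(52, Rational(1, 13), Rational(-1, 67)))) = Add(-4586, Mul(-1, Rational(-4, 67))) = Add(-4586, Rational(4, 67)) = Rational(-307258, 67)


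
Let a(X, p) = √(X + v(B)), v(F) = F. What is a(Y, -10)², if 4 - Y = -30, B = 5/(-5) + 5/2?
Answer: 71/2 ≈ 35.500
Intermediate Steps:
B = 3/2 (B = 5*(-⅕) + 5*(½) = -1 + 5/2 = 3/2 ≈ 1.5000)
Y = 34 (Y = 4 - 1*(-30) = 4 + 30 = 34)
a(X, p) = √(3/2 + X) (a(X, p) = √(X + 3/2) = √(3/2 + X))
a(Y, -10)² = (√(6 + 4*34)/2)² = (√(6 + 136)/2)² = (√142/2)² = 71/2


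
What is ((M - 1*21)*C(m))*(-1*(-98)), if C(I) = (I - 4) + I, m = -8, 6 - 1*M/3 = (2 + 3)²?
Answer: 152880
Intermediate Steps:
M = -57 (M = 18 - 3*(2 + 3)² = 18 - 3*5² = 18 - 3*25 = 18 - 75 = -57)
C(I) = -4 + 2*I (C(I) = (-4 + I) + I = -4 + 2*I)
((M - 1*21)*C(m))*(-1*(-98)) = ((-57 - 1*21)*(-4 + 2*(-8)))*(-1*(-98)) = ((-57 - 21)*(-4 - 16))*98 = -78*(-20)*98 = 1560*98 = 152880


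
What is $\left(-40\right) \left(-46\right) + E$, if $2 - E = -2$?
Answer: $1844$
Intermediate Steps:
$E = 4$ ($E = 2 - -2 = 2 + 2 = 4$)
$\left(-40\right) \left(-46\right) + E = \left(-40\right) \left(-46\right) + 4 = 1840 + 4 = 1844$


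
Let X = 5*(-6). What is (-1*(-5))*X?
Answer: -150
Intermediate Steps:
X = -30
(-1*(-5))*X = -1*(-5)*(-30) = 5*(-30) = -150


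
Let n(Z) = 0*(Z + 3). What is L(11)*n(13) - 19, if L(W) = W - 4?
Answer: -19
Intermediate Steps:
n(Z) = 0 (n(Z) = 0*(3 + Z) = 0)
L(W) = -4 + W
L(11)*n(13) - 19 = (-4 + 11)*0 - 19 = 7*0 - 19 = 0 - 19 = -19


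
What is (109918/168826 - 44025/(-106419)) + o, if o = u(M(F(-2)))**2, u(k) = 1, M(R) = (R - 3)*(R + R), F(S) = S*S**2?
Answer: 6182703731/2994382349 ≈ 2.0648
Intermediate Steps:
F(S) = S**3
M(R) = 2*R*(-3 + R) (M(R) = (-3 + R)*(2*R) = 2*R*(-3 + R))
o = 1 (o = 1**2 = 1)
(109918/168826 - 44025/(-106419)) + o = (109918/168826 - 44025/(-106419)) + 1 = (109918*(1/168826) - 44025*(-1/106419)) + 1 = (54959/84413 + 14675/35473) + 1 = 3188321382/2994382349 + 1 = 6182703731/2994382349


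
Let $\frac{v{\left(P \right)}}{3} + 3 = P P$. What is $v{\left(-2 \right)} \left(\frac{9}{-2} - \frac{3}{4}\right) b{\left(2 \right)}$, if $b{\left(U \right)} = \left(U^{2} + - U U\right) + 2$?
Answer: $- \frac{63}{2} \approx -31.5$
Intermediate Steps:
$v{\left(P \right)} = -9 + 3 P^{2}$ ($v{\left(P \right)} = -9 + 3 P P = -9 + 3 P^{2}$)
$b{\left(U \right)} = 2$ ($b{\left(U \right)} = \left(U^{2} - U^{2}\right) + 2 = 0 + 2 = 2$)
$v{\left(-2 \right)} \left(\frac{9}{-2} - \frac{3}{4}\right) b{\left(2 \right)} = \left(-9 + 3 \left(-2\right)^{2}\right) \left(\frac{9}{-2} - \frac{3}{4}\right) 2 = \left(-9 + 3 \cdot 4\right) \left(9 \left(- \frac{1}{2}\right) - \frac{3}{4}\right) 2 = \left(-9 + 12\right) \left(- \frac{9}{2} - \frac{3}{4}\right) 2 = 3 \left(- \frac{21}{4}\right) 2 = \left(- \frac{63}{4}\right) 2 = - \frac{63}{2}$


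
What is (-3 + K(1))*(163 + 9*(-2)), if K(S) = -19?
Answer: -3190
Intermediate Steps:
(-3 + K(1))*(163 + 9*(-2)) = (-3 - 19)*(163 + 9*(-2)) = -22*(163 - 18) = -22*145 = -3190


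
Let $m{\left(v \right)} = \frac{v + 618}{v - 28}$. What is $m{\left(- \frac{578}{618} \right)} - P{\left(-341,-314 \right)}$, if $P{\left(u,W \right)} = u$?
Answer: $\frac{2858208}{8941} \approx 319.67$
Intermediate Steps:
$m{\left(v \right)} = \frac{618 + v}{-28 + v}$
$m{\left(- \frac{578}{618} \right)} - P{\left(-341,-314 \right)} = \frac{618 - \frac{578}{618}}{-28 - \frac{578}{618}} - -341 = \frac{618 - \frac{289}{309}}{-28 - \frac{289}{309}} + 341 = \frac{1}{- \frac{8941}{309}} \cdot \frac{190673}{309} + 341 = \left(- \frac{309}{8941}\right) \frac{190673}{309} + 341 = - \frac{190673}{8941} + 341 = \frac{2858208}{8941}$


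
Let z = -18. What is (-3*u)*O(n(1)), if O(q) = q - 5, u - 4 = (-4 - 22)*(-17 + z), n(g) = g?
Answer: 10968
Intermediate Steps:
u = 914 (u = 4 + (-4 - 22)*(-17 - 18) = 4 - 26*(-35) = 4 + 910 = 914)
O(q) = -5 + q
(-3*u)*O(n(1)) = (-3*914)*(-5 + 1) = -2742*(-4) = 10968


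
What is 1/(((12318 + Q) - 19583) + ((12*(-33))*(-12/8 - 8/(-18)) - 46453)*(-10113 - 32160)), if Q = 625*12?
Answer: 1/1946037790 ≈ 5.1386e-10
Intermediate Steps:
Q = 7500
1/(((12318 + Q) - 19583) + ((12*(-33))*(-12/8 - 8/(-18)) - 46453)*(-10113 - 32160)) = 1/(((12318 + 7500) - 19583) + ((12*(-33))*(-12/8 - 8/(-18)) - 46453)*(-10113 - 32160)) = 1/((19818 - 19583) + (-396*(-12*⅛ - 8*(-1/18)) - 46453)*(-42273)) = 1/(235 + (-396*(-3/2 + 4/9) - 46453)*(-42273)) = 1/(235 + (-396*(-19/18) - 46453)*(-42273)) = 1/(235 + (418 - 46453)*(-42273)) = 1/(235 - 46035*(-42273)) = 1/(235 + 1946037555) = 1/1946037790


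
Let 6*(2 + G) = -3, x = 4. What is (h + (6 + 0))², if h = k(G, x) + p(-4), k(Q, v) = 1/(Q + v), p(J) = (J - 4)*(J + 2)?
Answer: 4624/9 ≈ 513.78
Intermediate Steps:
G = -5/2 (G = -2 + (⅙)*(-3) = -2 - ½ = -5/2 ≈ -2.5000)
p(J) = (-4 + J)*(2 + J)
h = 50/3 (h = 1/(-5/2 + 4) + (-8 + (-4)² - 2*(-4)) = 1/(3/2) + (-8 + 16 + 8) = ⅔ + 16 = 50/3 ≈ 16.667)
(h + (6 + 0))² = (50/3 + (6 + 0))² = (50/3 + 6)² = (68/3)² = 4624/9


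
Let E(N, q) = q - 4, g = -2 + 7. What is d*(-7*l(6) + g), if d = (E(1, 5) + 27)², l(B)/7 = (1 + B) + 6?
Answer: -495488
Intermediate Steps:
g = 5
l(B) = 49 + 7*B (l(B) = 7*((1 + B) + 6) = 7*(7 + B) = 49 + 7*B)
E(N, q) = -4 + q
d = 784 (d = ((-4 + 5) + 27)² = (1 + 27)² = 28² = 784)
d*(-7*l(6) + g) = 784*(-7*(49 + 7*6) + 5) = 784*(-7*(49 + 42) + 5) = 784*(-7*91 + 5) = 784*(-637 + 5) = 784*(-632) = -495488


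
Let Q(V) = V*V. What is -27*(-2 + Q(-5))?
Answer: -621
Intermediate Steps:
Q(V) = V²
-27*(-2 + Q(-5)) = -27*(-2 + (-5)²) = -27*(-2 + 25) = -27*23 = -621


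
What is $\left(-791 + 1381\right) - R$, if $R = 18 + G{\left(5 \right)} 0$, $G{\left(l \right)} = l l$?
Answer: $572$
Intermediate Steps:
$G{\left(l \right)} = l^{2}$
$R = 18$ ($R = 18 + 5^{2} \cdot 0 = 18 + 25 \cdot 0 = 18 + 0 = 18$)
$\left(-791 + 1381\right) - R = \left(-791 + 1381\right) - 18 = 590 - 18 = 572$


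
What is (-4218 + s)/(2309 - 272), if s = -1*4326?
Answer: -2848/679 ≈ -4.1944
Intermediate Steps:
s = -4326
(-4218 + s)/(2309 - 272) = (-4218 - 4326)/(2309 - 272) = -8544/2037 = -8544*1/2037 = -2848/679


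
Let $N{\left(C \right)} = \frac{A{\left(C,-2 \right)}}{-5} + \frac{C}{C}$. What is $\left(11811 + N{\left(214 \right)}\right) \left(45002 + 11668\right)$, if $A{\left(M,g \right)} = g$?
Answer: $669408708$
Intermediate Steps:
$N{\left(C \right)} = \frac{7}{5}$ ($N{\left(C \right)} = - \frac{2}{-5} + \frac{C}{C} = \left(-2\right) \left(- \frac{1}{5}\right) + 1 = \frac{2}{5} + 1 = \frac{7}{5}$)
$\left(11811 + N{\left(214 \right)}\right) \left(45002 + 11668\right) = \left(11811 + \frac{7}{5}\right) \left(45002 + 11668\right) = \frac{59062}{5} \cdot 56670 = 669408708$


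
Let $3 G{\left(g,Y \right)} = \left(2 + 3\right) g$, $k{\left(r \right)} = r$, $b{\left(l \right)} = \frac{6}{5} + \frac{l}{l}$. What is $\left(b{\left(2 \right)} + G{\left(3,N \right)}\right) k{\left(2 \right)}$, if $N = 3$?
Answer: $\frac{72}{5} \approx 14.4$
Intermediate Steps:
$b{\left(l \right)} = \frac{11}{5}$ ($b{\left(l \right)} = 6 \cdot \frac{1}{5} + 1 = \frac{6}{5} + 1 = \frac{11}{5}$)
$G{\left(g,Y \right)} = \frac{5 g}{3}$ ($G{\left(g,Y \right)} = \frac{\left(2 + 3\right) g}{3} = \frac{5 g}{3}$)
$\left(b{\left(2 \right)} + G{\left(3,N \right)}\right) k{\left(2 \right)} = \left(\frac{11}{5} + \frac{5}{3} \cdot 3\right) 2 = \left(\frac{11}{5} + 5\right) 2 = \frac{36}{5} \cdot 2 = \frac{72}{5}$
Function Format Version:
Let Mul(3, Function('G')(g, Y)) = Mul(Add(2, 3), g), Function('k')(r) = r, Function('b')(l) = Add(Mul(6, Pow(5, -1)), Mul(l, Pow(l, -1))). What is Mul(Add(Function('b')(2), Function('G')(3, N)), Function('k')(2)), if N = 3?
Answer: Rational(72, 5) ≈ 14.400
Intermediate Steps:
Function('b')(l) = Rational(11, 5) (Function('b')(l) = Add(Mul(6, Rational(1, 5)), 1) = Add(Rational(6, 5), 1) = Rational(11, 5))
Function('G')(g, Y) = Mul(Rational(5, 3), g) (Function('G')(g, Y) = Mul(Rational(1, 3), Mul(Add(2, 3), g)) = Mul(Rational(1, 3), Mul(5, g)) = Mul(Rational(5, 3), g))
Mul(Add(Function('b')(2), Function('G')(3, N)), Function('k')(2)) = Mul(Add(Rational(11, 5), Mul(Rational(5, 3), 3)), 2) = Mul(Add(Rational(11, 5), 5), 2) = Mul(Rational(36, 5), 2) = Rational(72, 5)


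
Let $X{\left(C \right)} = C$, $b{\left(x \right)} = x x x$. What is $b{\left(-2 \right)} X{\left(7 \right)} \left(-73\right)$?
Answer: $4088$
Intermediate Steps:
$b{\left(x \right)} = x^{3}$ ($b{\left(x \right)} = x^{2} x = x^{3}$)
$b{\left(-2 \right)} X{\left(7 \right)} \left(-73\right) = \left(-2\right)^{3} \cdot 7 \left(-73\right) = \left(-8\right) 7 \left(-73\right) = \left(-56\right) \left(-73\right) = 4088$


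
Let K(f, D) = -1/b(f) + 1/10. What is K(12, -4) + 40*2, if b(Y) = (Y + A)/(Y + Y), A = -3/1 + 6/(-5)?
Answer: 10013/130 ≈ 77.023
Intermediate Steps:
A = -21/5 (A = -3*1 + 6*(-⅕) = -3 - 6/5 = -21/5 ≈ -4.2000)
b(Y) = (-21/5 + Y)/(2*Y) (b(Y) = (Y - 21/5)/(Y + Y) = (-21/5 + Y)/((2*Y)) = (-21/5 + Y)*(1/(2*Y)) = (-21/5 + Y)/(2*Y))
K(f, D) = ⅒ - 10*f/(-21 + 5*f) (K(f, D) = -1/((-21 + 5*f)/(10*f)) + 1/10 = -10*f/(-21 + 5*f) + 1*(⅒) = -10*f/(-21 + 5*f) + ⅒ = ⅒ - 10*f/(-21 + 5*f))
K(12, -4) + 40*2 = (-21 - 95*12)/(10*(-21 + 5*12)) + 40*2 = (-21 - 1140)/(10*(-21 + 60)) + 80 = (⅒)*(-1161)/39 + 80 = (⅒)*(1/39)*(-1161) + 80 = -387/130 + 80 = 10013/130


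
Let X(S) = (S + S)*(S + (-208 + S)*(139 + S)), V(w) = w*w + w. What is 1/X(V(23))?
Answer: 1/263034624 ≈ 3.8018e-9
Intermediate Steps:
V(w) = w + w² (V(w) = w² + w = w + w²)
X(S) = 2*S*(S + (-208 + S)*(139 + S)) (X(S) = (2*S)*(S + (-208 + S)*(139 + S)) = 2*S*(S + (-208 + S)*(139 + S)))
1/X(V(23)) = 1/(2*(23*(1 + 23))*(-28912 + (23*(1 + 23))² - 1564*(1 + 23))) = 1/(2*(23*24)*(-28912 + (23*24)² - 1564*24)) = 1/(2*552*(-28912 + 552² - 68*552)) = 1/(2*552*(-28912 + 304704 - 37536)) = 1/(2*552*238256) = 1/263034624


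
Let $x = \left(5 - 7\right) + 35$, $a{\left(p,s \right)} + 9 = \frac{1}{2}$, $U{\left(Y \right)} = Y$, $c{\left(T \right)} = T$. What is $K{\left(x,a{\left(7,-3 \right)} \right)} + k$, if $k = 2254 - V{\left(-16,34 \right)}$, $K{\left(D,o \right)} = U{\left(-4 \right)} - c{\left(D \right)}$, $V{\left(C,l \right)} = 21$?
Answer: $2196$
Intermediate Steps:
$a{\left(p,s \right)} = - \frac{17}{2}$ ($a{\left(p,s \right)} = -9 + \frac{1}{2} = - \frac{17}{2}$)
$x = 33$ ($x = \left(5 - 7\right) + 35 = -2 + 35 = 33$)
$K{\left(D,o \right)} = -4 - D$
$k = 2233$ ($k = 2254 - 21 = 2233$)
$K{\left(x,a{\left(7,-3 \right)} \right)} + k = \left(-4 - 33\right) + 2233 = -37 + 2233 = 2196$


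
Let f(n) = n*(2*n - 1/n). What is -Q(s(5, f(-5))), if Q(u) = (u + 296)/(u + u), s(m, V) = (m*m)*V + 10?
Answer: -1531/2470 ≈ -0.61984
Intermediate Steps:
f(n) = n*(-1/n + 2*n)
s(m, V) = 10 + V*m² (s(m, V) = m²*V + 10 = V*m² + 10 = 10 + V*m²)
Q(u) = (296 + u)/(2*u) (Q(u) = (296 + u)/((2*u)) = (296 + u)*(1/(2*u)) = (296 + u)/(2*u))
-Q(s(5, f(-5))) = -(296 + (10 + (-1 + 2*(-5)²)*5²))/(2*(10 + (-1 + 2*(-5)²)*5²)) = -(296 + (10 + (-1 + 2*25)*25))/(2*(10 + (-1 + 2*25)*25)) = -(296 + (10 + (-1 + 50)*25))/(2*(10 + (-1 + 50)*25)) = -(296 + (10 + 49*25))/(2*(10 + 49*25)) = -(296 + (10 + 1225))/(2*(10 + 1225)) = -(296 + 1235)/(2*1235) = -1531/(2*1235) = -1*1531/2470 = -1531/2470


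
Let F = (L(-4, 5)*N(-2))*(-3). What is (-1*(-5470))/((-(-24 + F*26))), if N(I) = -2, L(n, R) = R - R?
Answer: 2735/12 ≈ 227.92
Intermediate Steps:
L(n, R) = 0
F = 0 (F = (0*(-2))*(-3) = 0*(-3) = 0)
(-1*(-5470))/((-(-24 + F*26))) = (-1*(-5470))/((-(-24 + 0*26))) = 5470/((-(-24 + 0))) = 5470/((-1*(-24))) = 5470/24 = 5470*(1/24) = 2735/12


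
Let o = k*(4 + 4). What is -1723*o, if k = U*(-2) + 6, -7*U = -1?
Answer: -551360/7 ≈ -78766.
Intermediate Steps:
U = 1/7 (U = -1/7*(-1) = 1/7 ≈ 0.14286)
k = 40/7 (k = (1/7)*(-2) + 6 = -2/7 + 6 = 40/7 ≈ 5.7143)
o = 320/7 (o = 40*(4 + 4)/7 = (40/7)*8 = 320/7 ≈ 45.714)
-1723*o = -1723*320/7 = -551360/7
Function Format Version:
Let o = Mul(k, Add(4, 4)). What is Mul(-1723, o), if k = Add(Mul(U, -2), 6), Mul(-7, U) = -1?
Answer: Rational(-551360, 7) ≈ -78766.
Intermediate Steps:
U = Rational(1, 7) (U = Mul(Rational(-1, 7), -1) = Rational(1, 7) ≈ 0.14286)
k = Rational(40, 7) (k = Add(Mul(Rational(1, 7), -2), 6) = Add(Rational(-2, 7), 6) = Rational(40, 7) ≈ 5.7143)
o = Rational(320, 7) (o = Mul(Rational(40, 7), Add(4, 4)) = Mul(Rational(40, 7), 8) = Rational(320, 7) ≈ 45.714)
Mul(-1723, o) = Mul(-1723, Rational(320, 7)) = Rational(-551360, 7)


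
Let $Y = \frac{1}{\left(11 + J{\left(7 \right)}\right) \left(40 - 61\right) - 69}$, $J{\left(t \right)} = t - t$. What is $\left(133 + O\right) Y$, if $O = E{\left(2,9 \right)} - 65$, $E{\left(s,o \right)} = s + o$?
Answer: $- \frac{79}{300} \approx -0.26333$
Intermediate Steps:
$J{\left(t \right)} = 0$
$E{\left(s,o \right)} = o + s$
$O = -54$ ($O = \left(9 + 2\right) - 65 = 11 - 65 = -54$)
$Y = - \frac{1}{300}$ ($Y = \frac{1}{\left(11 + 0\right) \left(40 - 61\right) - 69} = \frac{1}{11 \left(-21\right) - 69} = \frac{1}{-231 - 69} = \frac{1}{-300} = - \frac{1}{300} \approx -0.0033333$)
$\left(133 + O\right) Y = \left(133 - 54\right) \left(- \frac{1}{300}\right) = 79 \left(- \frac{1}{300}\right) = - \frac{79}{300}$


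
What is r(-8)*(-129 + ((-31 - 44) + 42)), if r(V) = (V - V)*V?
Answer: 0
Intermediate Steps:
r(V) = 0 (r(V) = 0*V = 0)
r(-8)*(-129 + ((-31 - 44) + 42)) = 0*(-129 + ((-31 - 44) + 42)) = 0*(-129 + (-75 + 42)) = 0*(-129 - 33) = 0*(-162) = 0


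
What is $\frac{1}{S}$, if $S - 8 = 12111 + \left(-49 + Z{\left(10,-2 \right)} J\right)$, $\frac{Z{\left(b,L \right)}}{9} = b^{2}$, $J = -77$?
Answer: $- \frac{1}{57230} \approx -1.7473 \cdot 10^{-5}$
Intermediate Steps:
$Z{\left(b,L \right)} = 9 b^{2}$
$S = -57230$ ($S = 8 + \left(12111 + \left(-49 + 9 \cdot 10^{2} \left(-77\right)\right)\right) = 8 + \left(12111 + \left(-49 + 9 \cdot 100 \left(-77\right)\right)\right) = 8 + \left(12111 + \left(-49 + 900 \left(-77\right)\right)\right) = 8 + \left(12111 - 69349\right) = 8 - 57238 = -57230$)
$\frac{1}{S} = \frac{1}{-57230} = - \frac{1}{57230}$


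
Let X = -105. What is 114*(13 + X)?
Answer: -10488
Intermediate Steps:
114*(13 + X) = 114*(13 - 105) = 114*(-92) = -10488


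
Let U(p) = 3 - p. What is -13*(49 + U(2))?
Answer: -650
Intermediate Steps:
-13*(49 + U(2)) = -13*(49 + (3 - 1*2)) = -13*(49 + (3 - 2)) = -13*(49 + 1) = -13*50 = -650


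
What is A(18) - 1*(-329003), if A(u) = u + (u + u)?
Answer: 329057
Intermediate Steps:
A(u) = 3*u (A(u) = u + 2*u = 3*u)
A(18) - 1*(-329003) = 3*18 - 1*(-329003) = 54 + 329003 = 329057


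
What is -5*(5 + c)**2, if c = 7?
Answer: -720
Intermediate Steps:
-5*(5 + c)**2 = -5*(5 + 7)**2 = -5*12**2 = -5*144 = -720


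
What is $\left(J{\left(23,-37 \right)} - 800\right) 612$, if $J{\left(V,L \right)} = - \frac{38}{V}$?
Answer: $- \frac{11284056}{23} \approx -4.9061 \cdot 10^{5}$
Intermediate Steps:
$\left(J{\left(23,-37 \right)} - 800\right) 612 = \left(- \frac{38}{23} - 800\right) 612 = \left(- \frac{18438}{23}\right) 612 = - \frac{11284056}{23}$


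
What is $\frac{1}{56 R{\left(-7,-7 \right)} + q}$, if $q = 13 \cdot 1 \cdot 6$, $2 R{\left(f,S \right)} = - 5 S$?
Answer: $\frac{1}{1058} \approx 0.00094518$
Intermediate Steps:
$R{\left(f,S \right)} = - \frac{5 S}{2}$ ($R{\left(f,S \right)} = \frac{\left(-5\right) S}{2} = - \frac{5 S}{2}$)
$q = 78$ ($q = 13 \cdot 6 = 78$)
$\frac{1}{56 R{\left(-7,-7 \right)} + q} = \frac{1}{56 \left(\left(- \frac{5}{2}\right) \left(-7\right)\right) + 78} = \frac{1}{56 \cdot \frac{35}{2} + 78} = \frac{1}{980 + 78} = \frac{1}{1058}$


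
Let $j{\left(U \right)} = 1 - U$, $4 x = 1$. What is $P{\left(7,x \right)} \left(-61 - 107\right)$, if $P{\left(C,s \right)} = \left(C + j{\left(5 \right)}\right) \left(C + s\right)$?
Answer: $-3654$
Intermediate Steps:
$x = \frac{1}{4}$ ($x = \frac{1}{4} \cdot 1 = \frac{1}{4} \approx 0.25$)
$P{\left(C,s \right)} = \left(-4 + C\right) \left(C + s\right)$ ($P{\left(C,s \right)} = \left(C + \left(1 - 5\right)\right) \left(C + s\right) = \left(C - 4\right) \left(C + s\right) = \left(-4 + C\right) \left(C + s\right)$)
$P{\left(7,x \right)} \left(-61 - 107\right) = \left(7^{2} - 28 - 1 + 7 \cdot \frac{1}{4}\right) \left(-61 - 107\right) = \left(49 - 28 - 1 + \frac{7}{4}\right) \left(-168\right) = \frac{87}{4} \left(-168\right) = -3654$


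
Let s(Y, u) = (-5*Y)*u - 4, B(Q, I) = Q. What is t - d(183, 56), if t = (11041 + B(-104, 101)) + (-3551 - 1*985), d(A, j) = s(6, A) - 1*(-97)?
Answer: 11798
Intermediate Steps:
s(Y, u) = -4 - 5*Y*u (s(Y, u) = -5*Y*u - 4 = -4 - 5*Y*u)
d(A, j) = 93 - 30*A (d(A, j) = (-4 - 5*6*A) - 1*(-97) = (-4 - 30*A) + 97 = 93 - 30*A)
t = 6401 (t = (11041 - 104) + (-3551 - 1*985) = 10937 + (-3551 - 985) = 10937 - 4536 = 6401)
t - d(183, 56) = 6401 - (93 - 30*183) = 6401 - (93 - 5490) = 6401 - 1*(-5397) = 6401 + 5397 = 11798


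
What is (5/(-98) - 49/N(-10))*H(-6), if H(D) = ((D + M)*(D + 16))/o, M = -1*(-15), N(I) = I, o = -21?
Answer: -7128/343 ≈ -20.781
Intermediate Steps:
M = 15
H(D) = -(15 + D)*(16 + D)/21 (H(D) = ((D + 15)*(D + 16))/(-21) = ((15 + D)*(16 + D))*(-1/21) = -(15 + D)*(16 + D)/21)
(5/(-98) - 49/N(-10))*H(-6) = (5/(-98) - 49/(-10))*(-80/7 - 31/21*(-6) - 1/21*(-6)**2) = (5*(-1/98) - 49*(-1/10))*(-80/7 + 62/7 - 1/21*36) = (-5/98 + 49/10)*(-80/7 + 62/7 - 12/7) = (1188/245)*(-30/7) = -7128/343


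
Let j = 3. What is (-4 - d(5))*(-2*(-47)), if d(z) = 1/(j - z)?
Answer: -329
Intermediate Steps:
d(z) = 1/(3 - z)
(-4 - d(5))*(-2*(-47)) = (-4 - (-1)/(-3 + 5))*(-2*(-47)) = (-4 - (-1)/2)*94 = (-4 - 1*(-½))*94 = (-4 + ½)*94 = -7/2*94 = -329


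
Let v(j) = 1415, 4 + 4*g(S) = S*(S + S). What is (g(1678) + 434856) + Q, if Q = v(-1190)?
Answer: 1844112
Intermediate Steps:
g(S) = -1 + S**2/2 (g(S) = -1 + (S*(S + S))/4 = -1 + (S*(2*S))/4 = -1 + (2*S**2)/4 = -1 + S**2/2)
Q = 1415
(g(1678) + 434856) + Q = ((-1 + (1/2)*1678**2) + 434856) + 1415 = ((-1 + (1/2)*2815684) + 434856) + 1415 = ((-1 + 1407842) + 434856) + 1415 = (1407841 + 434856) + 1415 = 1842697 + 1415 = 1844112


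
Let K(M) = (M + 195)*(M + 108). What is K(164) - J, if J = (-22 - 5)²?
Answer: 96919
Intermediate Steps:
K(M) = (108 + M)*(195 + M) (K(M) = (195 + M)*(108 + M) = (108 + M)*(195 + M))
J = 729 (J = (-27)² = 729)
K(164) - J = (21060 + 164² + 303*164) - 1*729 = (21060 + 26896 + 49692) - 729 = 97648 - 729 = 96919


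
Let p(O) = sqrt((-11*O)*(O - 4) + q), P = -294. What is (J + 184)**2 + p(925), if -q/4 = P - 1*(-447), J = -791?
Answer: 368449 + I*sqrt(9371787) ≈ 3.6845e+5 + 3061.3*I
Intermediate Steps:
q = -612 (q = -4*(-294 - 1*(-447)) = -4*(-294 + 447) = -4*153 = -612)
p(O) = sqrt(-612 - 11*O*(-4 + O)) (p(O) = sqrt((-11*O)*(O - 4) - 612) = sqrt((-11*O)*(-4 + O) - 612) = sqrt(-11*O*(-4 + O) - 612) = sqrt(-612 - 11*O*(-4 + O)))
(J + 184)**2 + p(925) = (-791 + 184)**2 + sqrt(-612 - 11*925**2 + 44*925) = (-607)**2 + sqrt(-612 - 11*855625 + 40700) = 368449 + sqrt(-612 - 9411875 + 40700) = 368449 + sqrt(-9371787) = 368449 + I*sqrt(9371787)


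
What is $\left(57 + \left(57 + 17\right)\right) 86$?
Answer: $11266$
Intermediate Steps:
$\left(57 + \left(57 + 17\right)\right) 86 = \left(57 + 74\right) 86 = 131 \cdot 86 = 11266$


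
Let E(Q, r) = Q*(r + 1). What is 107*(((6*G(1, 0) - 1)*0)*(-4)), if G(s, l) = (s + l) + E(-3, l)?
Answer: 0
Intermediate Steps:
E(Q, r) = Q*(1 + r)
G(s, l) = -3 + s - 2*l (G(s, l) = (s + l) - 3*(1 + l) = (l + s) + (-3 - 3*l) = -3 + s - 2*l)
107*(((6*G(1, 0) - 1)*0)*(-4)) = 107*(((6*(-3 + 1 - 2*0) - 1)*0)*(-4)) = 107*(((6*(-3 + 1 + 0) - 1)*0)*(-4)) = 107*(((6*(-2) - 1)*0)*(-4)) = 107*(((-12 - 1)*0)*(-4)) = 107*(-13*0*(-4)) = 107*(0*(-4)) = 107*0 = 0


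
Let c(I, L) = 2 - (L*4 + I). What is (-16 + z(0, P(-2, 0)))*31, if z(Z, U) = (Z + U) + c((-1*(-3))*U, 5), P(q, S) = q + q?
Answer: -806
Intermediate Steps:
P(q, S) = 2*q
c(I, L) = 2 - I - 4*L (c(I, L) = 2 - (4*L + I) = 2 - (I + 4*L) = 2 + (-I - 4*L) = 2 - I - 4*L)
z(Z, U) = -18 + Z - 2*U (z(Z, U) = (Z + U) + (2 - (-1*(-3))*U - 4*5) = (U + Z) + (2 - 3*U - 20) = (U + Z) + (-18 - 3*U) = -18 + Z - 2*U)
(-16 + z(0, P(-2, 0)))*31 = (-16 + (-18 + 0 - 4*(-2)))*31 = (-16 + (-18 + 0 - 2*(-4)))*31 = (-16 + (-18 + 0 + 8))*31 = (-16 - 10)*31 = -26*31 = -806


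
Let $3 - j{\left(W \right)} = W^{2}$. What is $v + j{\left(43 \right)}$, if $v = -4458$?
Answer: $-6304$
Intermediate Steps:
$j{\left(W \right)} = 3 - W^{2}$
$v + j{\left(43 \right)} = -4458 + \left(3 - 43^{2}\right) = -4458 + \left(3 - 1849\right) = -4458 - 1846 = -6304$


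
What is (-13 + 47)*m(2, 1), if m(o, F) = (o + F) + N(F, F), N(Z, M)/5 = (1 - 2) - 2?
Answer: -408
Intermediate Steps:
N(Z, M) = -15 (N(Z, M) = 5*((1 - 2) - 2) = 5*(-1 - 2) = 5*(-3) = -15)
m(o, F) = -15 + F + o (m(o, F) = (o + F) - 15 = (F + o) - 15 = -15 + F + o)
(-13 + 47)*m(2, 1) = (-13 + 47)*(-15 + 1 + 2) = 34*(-12) = -408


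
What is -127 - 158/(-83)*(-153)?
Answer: -34715/83 ≈ -418.25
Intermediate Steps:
-127 - 158/(-83)*(-153) = -127 - 158*(-1/83)*(-153) = -127 + (158/83)*(-153) = -127 - 24174/83 = -34715/83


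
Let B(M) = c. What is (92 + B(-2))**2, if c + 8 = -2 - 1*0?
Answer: 6724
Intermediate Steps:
c = -10 (c = -8 + (-2 - 1*0) = -8 + (-2 + 0) = -8 - 2 = -10)
B(M) = -10
(92 + B(-2))**2 = (92 - 10)**2 = 82**2 = 6724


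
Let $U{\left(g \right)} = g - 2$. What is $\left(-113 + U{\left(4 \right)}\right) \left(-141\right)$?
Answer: $15651$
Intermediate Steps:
$U{\left(g \right)} = -2 + g$
$\left(-113 + U{\left(4 \right)}\right) \left(-141\right) = \left(-113 + \left(-2 + 4\right)\right) \left(-141\right) = \left(-113 + 2\right) \left(-141\right) = \left(-111\right) \left(-141\right) = 15651$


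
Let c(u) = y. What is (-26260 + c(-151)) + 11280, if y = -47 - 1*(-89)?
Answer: -14938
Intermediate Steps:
y = 42 (y = -47 + 89 = 42)
c(u) = 42
(-26260 + c(-151)) + 11280 = (-26260 + 42) + 11280 = -26218 + 11280 = -14938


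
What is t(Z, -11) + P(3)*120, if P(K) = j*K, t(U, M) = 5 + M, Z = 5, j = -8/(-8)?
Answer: 354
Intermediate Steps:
j = 1 (j = -8*(-⅛) = 1)
P(K) = K (P(K) = 1*K = K)
t(Z, -11) + P(3)*120 = (5 - 11) + 3*120 = -6 + 360 = 354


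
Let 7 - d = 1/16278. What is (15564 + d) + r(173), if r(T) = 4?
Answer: 253529849/16278 ≈ 15575.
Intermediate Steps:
d = 113945/16278 (d = 7 - 1/16278 = 113945/16278 ≈ 6.9999)
(15564 + d) + r(173) = (15564 + 113945/16278) + 4 = 253464737/16278 + 4 = 253529849/16278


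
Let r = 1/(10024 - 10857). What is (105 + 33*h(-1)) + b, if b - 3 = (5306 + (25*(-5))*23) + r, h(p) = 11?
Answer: 2417365/833 ≈ 2902.0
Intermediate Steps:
r = -1/833 (r = 1/(-833) = -1/833 ≈ -0.0012005)
b = 2027521/833 (b = 3 + ((5306 + (25*(-5))*23) - 1/833) = 3 + ((5306 - 125*23) - 1/833) = 3 + ((5306 - 2875) - 1/833) = 3 + (2431 - 1/833) = 3 + 2025022/833 = 2027521/833 ≈ 2434.0)
(105 + 33*h(-1)) + b = (105 + 33*11) + 2027521/833 = (105 + 363) + 2027521/833 = 468 + 2027521/833 = 2417365/833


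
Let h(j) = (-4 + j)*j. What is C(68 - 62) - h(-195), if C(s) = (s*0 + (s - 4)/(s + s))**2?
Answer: -1396979/36 ≈ -38805.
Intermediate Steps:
h(j) = j*(-4 + j)
C(s) = (-4 + s)**2/(4*s**2) (C(s) = (0 + (-4 + s)/((2*s)))**2 = (0 + (-4 + s)*(1/(2*s)))**2 = (0 + (-4 + s)/(2*s))**2 = ((-4 + s)/(2*s))**2 = (-4 + s)**2/(4*s**2))
C(68 - 62) - h(-195) = (-4 + (68 - 62))**2/(4*(68 - 62)**2) - (-195)*(-4 - 195) = (1/4)*(-4 + 6)**2/6**2 - (-195)*(-199) = (1/4)*(1/36)*2**2 - 1*38805 = (1/4)*(1/36)*4 - 38805 = 1/36 - 38805 = -1396979/36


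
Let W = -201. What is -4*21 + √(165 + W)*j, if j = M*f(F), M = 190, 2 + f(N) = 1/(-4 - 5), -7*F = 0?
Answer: -84 - 7220*I/3 ≈ -84.0 - 2406.7*I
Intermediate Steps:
F = 0 (F = -⅐*0 = 0)
f(N) = -19/9 (f(N) = -2 + 1/(-4 - 5) = -2 + 1/(-9) = -2 - ⅑ = -19/9)
j = -3610/9 (j = 190*(-19/9) = -3610/9 ≈ -401.11)
-4*21 + √(165 + W)*j = -4*21 + √(165 - 201)*(-3610/9) = -84 + √(-36)*(-3610/9) = -84 + (6*I)*(-3610/9) = -84 - 7220*I/3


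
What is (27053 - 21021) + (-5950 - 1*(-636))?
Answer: 718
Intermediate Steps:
(27053 - 21021) + (-5950 - 1*(-636)) = 6032 + (-5950 + 636) = 6032 - 5314 = 718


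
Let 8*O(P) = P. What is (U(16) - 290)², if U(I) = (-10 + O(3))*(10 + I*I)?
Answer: 129982801/16 ≈ 8.1239e+6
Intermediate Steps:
O(P) = P/8
U(I) = -385/4 - 77*I²/8 (U(I) = (-10 + (⅛)*3)*(10 + I*I) = (-10 + 3/8)*(10 + I²) = -77*(10 + I²)/8 = -385/4 - 77*I²/8)
(U(16) - 290)² = ((-385/4 - 77/8*16²) - 290)² = ((-385/4 - 77/8*256) - 290)² = ((-385/4 - 2464) - 290)² = (-10241/4 - 290)² = (-11401/4)² = 129982801/16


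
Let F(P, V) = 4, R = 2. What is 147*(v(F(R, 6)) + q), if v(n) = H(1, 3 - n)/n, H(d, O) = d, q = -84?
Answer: -49245/4 ≈ -12311.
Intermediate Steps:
v(n) = 1/n
147*(v(F(R, 6)) + q) = 147*(1/4 - 84) = 147*(¼ - 84) = 147*(-335/4) = -49245/4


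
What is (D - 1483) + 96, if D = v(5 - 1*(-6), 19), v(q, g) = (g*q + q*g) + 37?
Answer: -932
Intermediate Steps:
v(q, g) = 37 + 2*g*q (v(q, g) = (g*q + g*q) + 37 = 2*g*q + 37 = 37 + 2*g*q)
D = 455 (D = 37 + 2*19*(5 - 1*(-6)) = 37 + 2*19*(5 + 6) = 37 + 2*19*11 = 37 + 418 = 455)
(D - 1483) + 96 = (455 - 1483) + 96 = -1028 + 96 = -932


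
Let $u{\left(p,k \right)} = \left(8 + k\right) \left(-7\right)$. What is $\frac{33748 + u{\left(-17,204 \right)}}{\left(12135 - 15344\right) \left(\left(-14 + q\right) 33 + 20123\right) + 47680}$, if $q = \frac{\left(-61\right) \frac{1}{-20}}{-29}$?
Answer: $- \frac{18713120}{36559332303} \approx -0.00051186$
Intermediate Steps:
$u{\left(p,k \right)} = -56 - 7 k$
$q = - \frac{61}{580}$ ($q = \left(-61\right) \left(- \frac{1}{20}\right) \left(- \frac{1}{29}\right) = \frac{61}{20} \left(- \frac{1}{29}\right) = - \frac{61}{580} \approx -0.10517$)
$\frac{33748 + u{\left(-17,204 \right)}}{\left(12135 - 15344\right) \left(\left(-14 + q\right) 33 + 20123\right) + 47680} = \frac{33748 - 1484}{\left(12135 - 15344\right) \left(\left(-14 - \frac{61}{580}\right) 33 + 20123\right) + 47680} = \frac{33748 - 1484}{- 3209 \left(\left(- \frac{8181}{580}\right) 33 + 20123\right) + 47680} = \frac{33748 - 1484}{- 3209 \left(- \frac{269973}{580} + 20123\right) + 47680} = \frac{32264}{\left(-3209\right) \frac{11401367}{580} + 47680} = \frac{32264}{- \frac{36586986703}{580} + 47680} = \frac{32264}{- \frac{36559332303}{580}} = 32264 \left(- \frac{580}{36559332303}\right) = - \frac{18713120}{36559332303}$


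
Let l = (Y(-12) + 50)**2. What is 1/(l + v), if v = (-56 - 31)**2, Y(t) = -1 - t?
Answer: 1/11290 ≈ 8.8574e-5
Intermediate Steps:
v = 7569 (v = (-87)**2 = 7569)
l = 3721 (l = ((-1 - 1*(-12)) + 50)**2 = ((-1 + 12) + 50)**2 = (11 + 50)**2 = 61**2 = 3721)
1/(l + v) = 1/(3721 + 7569) = 1/11290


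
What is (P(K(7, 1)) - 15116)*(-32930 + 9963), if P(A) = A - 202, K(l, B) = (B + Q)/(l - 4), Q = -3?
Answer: 1055471452/3 ≈ 3.5182e+8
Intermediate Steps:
K(l, B) = (-3 + B)/(-4 + l) (K(l, B) = (B - 3)/(l - 4) = (-3 + B)/(-4 + l))
P(A) = -202 + A
(P(K(7, 1)) - 15116)*(-32930 + 9963) = ((-202 + (-3 + 1)/(-4 + 7)) - 15116)*(-32930 + 9963) = ((-202 - 2/3) - 15116)*(-22967) = (-608/3 - 15116)*(-22967) = -45956/3*(-22967) = 1055471452/3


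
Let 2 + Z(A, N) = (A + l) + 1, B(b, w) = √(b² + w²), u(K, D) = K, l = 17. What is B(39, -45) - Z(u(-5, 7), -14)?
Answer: -11 + 3*√394 ≈ 48.548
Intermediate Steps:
Z(A, N) = 16 + A (Z(A, N) = -2 + ((A + 17) + 1) = -2 + ((17 + A) + 1) = -2 + (18 + A) = 16 + A)
B(39, -45) - Z(u(-5, 7), -14) = √(39² + (-45)²) - (16 - 5) = √(1521 + 2025) - 1*11 = √3546 - 11 = 3*√394 - 11 = -11 + 3*√394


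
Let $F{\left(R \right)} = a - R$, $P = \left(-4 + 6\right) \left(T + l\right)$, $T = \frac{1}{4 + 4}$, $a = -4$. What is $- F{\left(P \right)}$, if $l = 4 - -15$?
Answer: $\frac{169}{4} \approx 42.25$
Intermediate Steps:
$T = \frac{1}{8} \approx 0.125$
$l = 19$ ($l = 4 + 15 = 19$)
$P = \frac{153}{4}$ ($P = \left(-4 + 6\right) \left(\frac{1}{8} + 19\right) = 2 \cdot \frac{153}{8} = \frac{153}{4} \approx 38.25$)
$F{\left(R \right)} = -4 - R$
$- F{\left(P \right)} = - (-4 - \frac{153}{4}) = \left(-1\right) \left(- \frac{169}{4}\right) = \frac{169}{4}$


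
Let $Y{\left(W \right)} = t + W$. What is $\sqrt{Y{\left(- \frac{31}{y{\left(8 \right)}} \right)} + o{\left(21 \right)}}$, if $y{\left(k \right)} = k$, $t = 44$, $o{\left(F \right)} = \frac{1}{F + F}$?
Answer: $\frac{\sqrt{283290}}{84} \approx 6.3363$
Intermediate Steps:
$o{\left(F \right)} = \frac{1}{2 F}$
$Y{\left(W \right)} = 44 + W$
$\sqrt{Y{\left(- \frac{31}{y{\left(8 \right)}} \right)} + o{\left(21 \right)}} = \sqrt{\left(44 - \frac{31}{8}\right) + \frac{1}{2 \cdot 21}} = \sqrt{\left(44 - \frac{31}{8}\right) + \frac{1}{2} \cdot \frac{1}{21}} = \sqrt{\left(44 - \frac{31}{8}\right) + \frac{1}{42}} = \sqrt{\frac{321}{8} + \frac{1}{42}} = \sqrt{\frac{6745}{168}} = \frac{\sqrt{283290}}{84}$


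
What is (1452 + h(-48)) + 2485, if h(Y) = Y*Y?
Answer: 6241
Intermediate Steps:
h(Y) = Y²
(1452 + h(-48)) + 2485 = (1452 + (-48)²) + 2485 = (1452 + 2304) + 2485 = 3756 + 2485 = 6241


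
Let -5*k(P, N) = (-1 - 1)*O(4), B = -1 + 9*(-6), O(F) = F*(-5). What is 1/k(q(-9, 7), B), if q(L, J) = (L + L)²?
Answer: -⅛ ≈ -0.12500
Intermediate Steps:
O(F) = -5*F
q(L, J) = 4*L² (q(L, J) = (2*L)² = 4*L²)
B = -55 (B = -1 - 54 = -55)
k(P, N) = -8 (k(P, N) = -(-1 - 1)*(-5*4)/5 = -(-2)*(-20)/5 = -⅕*40 = -8)
1/k(q(-9, 7), B) = 1/(-8) = -⅛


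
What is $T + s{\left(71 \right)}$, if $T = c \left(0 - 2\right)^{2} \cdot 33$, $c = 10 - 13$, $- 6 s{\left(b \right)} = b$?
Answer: $- \frac{2447}{6} \approx -407.83$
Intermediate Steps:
$s{\left(b \right)} = - \frac{b}{6}$
$c = -3$
$T = -396$ ($T = - 3 \left(0 - 2\right)^{2} \cdot 33 = - 3 \left(-2\right)^{2} \cdot 33 = \left(-3\right) 4 \cdot 33 = \left(-12\right) 33 = -396$)
$T + s{\left(71 \right)} = -396 - \frac{71}{6} = - \frac{2447}{6}$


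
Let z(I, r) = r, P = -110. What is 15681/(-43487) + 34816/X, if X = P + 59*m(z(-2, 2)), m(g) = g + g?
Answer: 756033793/2739681 ≈ 275.96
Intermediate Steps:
m(g) = 2*g
X = 126 (X = -110 + 59*(2*2) = -110 + 59*4 = -110 + 236 = 126)
15681/(-43487) + 34816/X = 15681/(-43487) + 34816/126 = 15681*(-1/43487) + 34816*(1/126) = -15681/43487 + 17408/63 = 756033793/2739681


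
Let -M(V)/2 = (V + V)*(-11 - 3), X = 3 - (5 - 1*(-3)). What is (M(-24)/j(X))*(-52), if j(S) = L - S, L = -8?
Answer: -23296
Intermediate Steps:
X = -5 (X = 3 - (5 + 3) = 3 - 1*8 = 3 - 8 = -5)
M(V) = 56*V (M(V) = -2*(V + V)*(-11 - 3) = -2*2*V*(-14) = -(-56)*V = 56*V)
j(S) = -8 - S
(M(-24)/j(X))*(-52) = ((56*(-24))/(-8 - 1*(-5)))*(-52) = -1344/(-8 + 5)*(-52) = -1344/(-3)*(-52) = -1344*(-⅓)*(-52) = 448*(-52) = -23296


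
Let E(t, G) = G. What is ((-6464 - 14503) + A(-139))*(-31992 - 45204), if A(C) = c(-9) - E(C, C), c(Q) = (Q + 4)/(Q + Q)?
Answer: 4823450534/3 ≈ 1.6078e+9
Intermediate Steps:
c(Q) = (4 + Q)/(2*Q) (c(Q) = (4 + Q)/((2*Q)) = (4 + Q)*(1/(2*Q)) = (4 + Q)/(2*Q))
A(C) = 5/18 - C (A(C) = (½)*(4 - 9)/(-9) - C = (½)*(-⅑)*(-5) - C = 5/18 - C)
((-6464 - 14503) + A(-139))*(-31992 - 45204) = ((-6464 - 14503) + (5/18 - 1*(-139)))*(-31992 - 45204) = (-20967 + (5/18 + 139))*(-77196) = (-20967 + 2507/18)*(-77196) = -374899/18*(-77196) = 4823450534/3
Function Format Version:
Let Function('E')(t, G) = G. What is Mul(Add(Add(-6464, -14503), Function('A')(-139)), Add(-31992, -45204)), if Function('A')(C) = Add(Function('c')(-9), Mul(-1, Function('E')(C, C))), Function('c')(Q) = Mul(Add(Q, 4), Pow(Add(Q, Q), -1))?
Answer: Rational(4823450534, 3) ≈ 1.6078e+9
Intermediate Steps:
Function('c')(Q) = Mul(Rational(1, 2), Pow(Q, -1), Add(4, Q)) (Function('c')(Q) = Mul(Add(4, Q), Pow(Mul(2, Q), -1)) = Mul(Add(4, Q), Mul(Rational(1, 2), Pow(Q, -1))) = Mul(Rational(1, 2), Pow(Q, -1), Add(4, Q)))
Function('A')(C) = Add(Rational(5, 18), Mul(-1, C)) (Function('A')(C) = Add(Mul(Rational(1, 2), Pow(-9, -1), Add(4, -9)), Mul(-1, C)) = Add(Mul(Rational(1, 2), Rational(-1, 9), -5), Mul(-1, C)) = Add(Rational(5, 18), Mul(-1, C)))
Mul(Add(Add(-6464, -14503), Function('A')(-139)), Add(-31992, -45204)) = Mul(Add(Add(-6464, -14503), Add(Rational(5, 18), Mul(-1, -139))), Add(-31992, -45204)) = Mul(Add(-20967, Add(Rational(5, 18), 139)), -77196) = Mul(Add(-20967, Rational(2507, 18)), -77196) = Mul(Rational(-374899, 18), -77196) = Rational(4823450534, 3)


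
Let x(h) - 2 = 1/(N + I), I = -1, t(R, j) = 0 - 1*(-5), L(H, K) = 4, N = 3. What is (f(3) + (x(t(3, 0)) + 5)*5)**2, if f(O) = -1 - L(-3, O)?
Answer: 4225/4 ≈ 1056.3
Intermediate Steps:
t(R, j) = 5 (t(R, j) = 0 + 5 = 5)
x(h) = 5/2 (x(h) = 2 + 1/(3 - 1) = 2 + 1/2 = 5/2)
f(O) = -5 (f(O) = -1 - 1*4 = -1 - 4 = -5)
(f(3) + (x(t(3, 0)) + 5)*5)**2 = (-5 + (5/2 + 5)*5)**2 = (-5 + (15/2)*5)**2 = (-5 + 75/2)**2 = (65/2)**2 = 4225/4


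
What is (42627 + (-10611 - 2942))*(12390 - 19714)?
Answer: -212937976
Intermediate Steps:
(42627 + (-10611 - 2942))*(12390 - 19714) = (42627 - 13553)*(-7324) = 29074*(-7324) = -212937976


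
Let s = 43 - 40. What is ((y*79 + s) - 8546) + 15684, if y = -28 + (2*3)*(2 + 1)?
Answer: 6351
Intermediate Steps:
y = -10 (y = -28 + 6*3 = -28 + 18 = -10)
s = 3
((y*79 + s) - 8546) + 15684 = ((-10*79 + 3) - 8546) + 15684 = ((-790 + 3) - 8546) + 15684 = (-787 - 8546) + 15684 = -9333 + 15684 = 6351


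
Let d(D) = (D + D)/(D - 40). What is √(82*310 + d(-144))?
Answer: 2*√3362002/23 ≈ 159.44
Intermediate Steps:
d(D) = 2*D/(-40 + D) (d(D) = (2*D)/(-40 + D) = 2*D/(-40 + D))
√(82*310 + d(-144)) = √(82*310 + 2*(-144)/(-40 - 144)) = √(25420 + 2*(-144)/(-184)) = √(25420 + 2*(-144)*(-1/184)) = √(25420 + 36/23) = √(584696/23) = 2*√3362002/23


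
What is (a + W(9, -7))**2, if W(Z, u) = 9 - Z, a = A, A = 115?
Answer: 13225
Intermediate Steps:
a = 115
(a + W(9, -7))**2 = (115 + (9 - 1*9))**2 = (115 + (9 - 9))**2 = (115 + 0)**2 = 115**2 = 13225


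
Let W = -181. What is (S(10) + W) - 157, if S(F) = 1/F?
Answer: -3379/10 ≈ -337.90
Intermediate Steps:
(S(10) + W) - 157 = (1/10 - 181) - 157 = (⅒ - 181) - 157 = -1809/10 - 157 = -3379/10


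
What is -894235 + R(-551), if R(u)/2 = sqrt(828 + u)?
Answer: -894235 + 2*sqrt(277) ≈ -8.9420e+5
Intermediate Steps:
R(u) = 2*sqrt(828 + u)
-894235 + R(-551) = -894235 + 2*sqrt(828 - 551) = -894235 + 2*sqrt(277)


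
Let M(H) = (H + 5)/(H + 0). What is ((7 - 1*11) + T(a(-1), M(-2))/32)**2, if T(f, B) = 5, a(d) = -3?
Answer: 15129/1024 ≈ 14.774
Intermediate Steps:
M(H) = (5 + H)/H
((7 - 1*11) + T(a(-1), M(-2))/32)**2 = ((7 - 1*11) + 5/32)**2 = ((7 - 11) + 5*(1/32))**2 = (-4 + 5/32)**2 = (-123/32)**2 = 15129/1024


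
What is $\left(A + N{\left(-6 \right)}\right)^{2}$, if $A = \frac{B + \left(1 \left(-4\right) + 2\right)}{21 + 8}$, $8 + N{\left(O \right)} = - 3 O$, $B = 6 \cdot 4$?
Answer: $\frac{97344}{841} \approx 115.75$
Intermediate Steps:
$B = 24$
$N{\left(O \right)} = -8 - 3 O$
$A = \frac{22}{29}$ ($A = \frac{24 + \left(1 \left(-4\right) + 2\right)}{21 + 8} = \frac{24 + \left(-4 + 2\right)}{29} = \left(24 - 2\right) \frac{1}{29} = 22 \cdot \frac{1}{29} = \frac{22}{29} \approx 0.75862$)
$\left(A + N{\left(-6 \right)}\right)^{2} = \left(\frac{22}{29} - -10\right)^{2} = \left(\frac{22}{29} + \left(-8 + 18\right)\right)^{2} = \left(\frac{22}{29} + 10\right)^{2} = \left(\frac{312}{29}\right)^{2} = \frac{97344}{841}$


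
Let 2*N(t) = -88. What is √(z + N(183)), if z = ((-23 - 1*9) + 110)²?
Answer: 2*√1510 ≈ 77.717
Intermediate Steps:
N(t) = -44 (N(t) = (½)*(-88) = -44)
z = 6084 (z = ((-23 - 9) + 110)² = (-32 + 110)² = 78² = 6084)
√(z + N(183)) = √(6084 - 44) = √6040 = 2*√1510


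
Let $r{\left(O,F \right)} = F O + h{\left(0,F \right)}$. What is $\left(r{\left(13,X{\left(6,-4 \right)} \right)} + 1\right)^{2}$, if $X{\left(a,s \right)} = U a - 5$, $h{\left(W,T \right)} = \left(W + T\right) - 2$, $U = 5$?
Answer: $121801$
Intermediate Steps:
$h{\left(W,T \right)} = -2 + T + W$ ($h{\left(W,T \right)} = \left(T + W\right) - 2 = -2 + T + W$)
$X{\left(a,s \right)} = -5 + 5 a$ ($X{\left(a,s \right)} = 5 a - 5 = -5 + 5 a$)
$r{\left(O,F \right)} = -2 + F + F O$ ($r{\left(O,F \right)} = F O + \left(-2 + F + 0\right) = F O + \left(-2 + F\right) = -2 + F + F O$)
$\left(r{\left(13,X{\left(6,-4 \right)} \right)} + 1\right)^{2} = \left(\left(-2 + \left(-5 + 5 \cdot 6\right) + \left(-5 + 5 \cdot 6\right) 13\right) + 1\right)^{2} = \left(\left(-2 + \left(-5 + 30\right) + \left(-5 + 30\right) 13\right) + 1\right)^{2} = \left(\left(-2 + 25 + 25 \cdot 13\right) + 1\right)^{2} = \left(\left(-2 + 25 + 325\right) + 1\right)^{2} = \left(348 + 1\right)^{2} = 349^{2} = 121801$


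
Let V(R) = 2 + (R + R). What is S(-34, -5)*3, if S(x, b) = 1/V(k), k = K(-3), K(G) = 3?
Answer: 3/8 ≈ 0.37500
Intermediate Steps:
k = 3
V(R) = 2 + 2*R
S(x, b) = ⅛ (S(x, b) = 1/(2 + 2*3) = 1/(2 + 6) = 1/8 = ⅛)
S(-34, -5)*3 = (⅛)*3 = 3/8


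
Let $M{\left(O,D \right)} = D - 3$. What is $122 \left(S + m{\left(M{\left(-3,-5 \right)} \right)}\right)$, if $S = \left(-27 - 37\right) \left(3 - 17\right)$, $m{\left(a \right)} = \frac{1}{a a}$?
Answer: $\frac{3498045}{32} \approx 1.0931 \cdot 10^{5}$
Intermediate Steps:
$M{\left(O,D \right)} = -3 + D$
$m{\left(a \right)} = \frac{1}{a^{2}}$
$S = 896$ ($S = - 64 \left(3 - 17\right) = \left(-64\right) \left(-14\right) = 896$)
$122 \left(S + m{\left(M{\left(-3,-5 \right)} \right)}\right) = 122 \left(896 + \frac{1}{\left(-3 - 5\right)^{2}}\right) = 122 \left(896 + \frac{1}{64}\right) = 122 \cdot \frac{57345}{64} = \frac{3498045}{32}$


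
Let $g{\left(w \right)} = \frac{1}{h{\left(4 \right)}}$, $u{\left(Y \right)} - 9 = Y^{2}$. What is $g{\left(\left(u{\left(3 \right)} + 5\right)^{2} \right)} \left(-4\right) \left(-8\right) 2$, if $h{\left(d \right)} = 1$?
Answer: $64$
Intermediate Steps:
$u{\left(Y \right)} = 9 + Y^{2}$
$g{\left(w \right)} = 1$ ($g{\left(w \right)} = 1^{-1} = 1$)
$g{\left(\left(u{\left(3 \right)} + 5\right)^{2} \right)} \left(-4\right) \left(-8\right) 2 = 1 \left(-4\right) \left(-8\right) 2 = \left(-4\right) \left(-8\right) 2 = 32 \cdot 2 = 64$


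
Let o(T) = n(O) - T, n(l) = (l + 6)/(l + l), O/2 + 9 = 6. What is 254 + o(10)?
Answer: 244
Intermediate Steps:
O = -6 (O = -18 + 2*6 = -18 + 12 = -6)
n(l) = (6 + l)/(2*l) (n(l) = (6 + l)/((2*l)) = (6 + l)*(1/(2*l)) = (6 + l)/(2*l))
o(T) = -T (o(T) = (½)*(6 - 6)/(-6) - T = (½)*(-⅙)*0 - T = 0 - T = -T)
254 + o(10) = 254 - 1*10 = 254 - 10 = 244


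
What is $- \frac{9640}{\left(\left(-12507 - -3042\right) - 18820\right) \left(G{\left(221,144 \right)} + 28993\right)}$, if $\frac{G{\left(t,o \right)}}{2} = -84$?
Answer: $\frac{1928}{163063025} \approx 1.1824 \cdot 10^{-5}$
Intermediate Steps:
$G{\left(t,o \right)} = -168$ ($G{\left(t,o \right)} = 2 \left(-84\right) = -168$)
$- \frac{9640}{\left(\left(-12507 - -3042\right) - 18820\right) \left(G{\left(221,144 \right)} + 28993\right)} = - \frac{9640}{\left(\left(-12507 - -3042\right) - 18820\right) \left(-168 + 28993\right)} = - \frac{9640}{\left(\left(-12507 + 3042\right) - 18820\right) 28825} = - \frac{9640}{\left(-9465 - 18820\right) 28825} = - \frac{9640}{\left(-28285\right) 28825} = - \frac{9640}{-815315125} = \left(-9640\right) \left(- \frac{1}{815315125}\right) = \frac{1928}{163063025}$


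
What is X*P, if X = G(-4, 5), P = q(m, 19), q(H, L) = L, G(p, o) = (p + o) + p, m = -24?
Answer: -57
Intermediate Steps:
G(p, o) = o + 2*p (G(p, o) = (o + p) + p = o + 2*p)
P = 19
X = -3 (X = 5 + 2*(-4) = 5 - 8 = -3)
X*P = -3*19 = -57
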